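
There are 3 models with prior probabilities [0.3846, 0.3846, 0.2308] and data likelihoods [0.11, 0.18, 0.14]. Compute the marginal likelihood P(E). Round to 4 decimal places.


P(E) = sum over models of P(M_i) * P(E|M_i)
= 0.3846*0.11 + 0.3846*0.18 + 0.2308*0.14
= 0.1438

0.1438


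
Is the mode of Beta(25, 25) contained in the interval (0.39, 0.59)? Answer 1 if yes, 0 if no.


Mode = (a-1)/(a+b-2) = 24/48 = 0.5
Interval: (0.39, 0.59)
Contains mode? 1

1


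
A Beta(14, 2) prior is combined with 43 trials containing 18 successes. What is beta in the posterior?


In conjugate updating:
beta_posterior = beta_prior + (n - k)
= 2 + (43 - 18)
= 2 + 25 = 27

27


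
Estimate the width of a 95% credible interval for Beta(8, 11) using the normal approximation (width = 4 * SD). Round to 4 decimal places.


For Beta(a,b): Var = ab/((a+b)^2(a+b+1))
Var = 0.0122, SD = 0.1104
Approximate 95% CI width = 4 * 0.1104 = 0.4416

0.4416


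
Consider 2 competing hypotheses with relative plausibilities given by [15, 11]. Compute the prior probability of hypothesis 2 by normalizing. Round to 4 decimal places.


Sum of weights = 15 + 11 = 26
Normalized prior for H2 = 11 / 26
= 0.4231

0.4231


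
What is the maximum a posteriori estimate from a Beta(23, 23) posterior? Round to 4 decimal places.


The MAP estimate equals the mode of the distribution.
Mode of Beta(a,b) = (a-1)/(a+b-2)
= 22/44
= 0.5

0.5


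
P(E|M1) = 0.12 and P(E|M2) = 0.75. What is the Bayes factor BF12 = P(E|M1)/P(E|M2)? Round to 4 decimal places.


Bayes factor BF12 = P(E|M1) / P(E|M2)
= 0.12 / 0.75
= 0.16

0.16


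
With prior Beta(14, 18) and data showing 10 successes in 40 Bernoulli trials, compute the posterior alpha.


Conjugate update: alpha_posterior = alpha_prior + k
= 14 + 10 = 24

24


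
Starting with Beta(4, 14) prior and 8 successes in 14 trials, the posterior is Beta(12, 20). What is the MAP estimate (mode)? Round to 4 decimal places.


The mode of Beta(a, b) when a > 1 and b > 1 is (a-1)/(a+b-2)
= (12 - 1) / (12 + 20 - 2)
= 11 / 30
= 0.3667

0.3667


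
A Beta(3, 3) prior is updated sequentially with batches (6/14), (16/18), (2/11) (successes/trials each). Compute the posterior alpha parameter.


Sequential conjugate updating is equivalent to a single batch update.
Total successes across all batches = 24
alpha_posterior = alpha_prior + total_successes = 3 + 24
= 27

27


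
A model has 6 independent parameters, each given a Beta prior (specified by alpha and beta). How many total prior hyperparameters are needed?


Each Beta prior needs 2 hyperparameters (alpha and beta).
Total = 2 * 6 = 12

12


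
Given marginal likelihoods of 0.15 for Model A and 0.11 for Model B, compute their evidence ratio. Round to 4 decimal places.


Ratio = ML(A) / ML(B) = 0.15/0.11
= 1.3636

1.3636


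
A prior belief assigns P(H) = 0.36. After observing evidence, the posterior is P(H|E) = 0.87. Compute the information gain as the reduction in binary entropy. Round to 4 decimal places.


H(prior) = -0.36*log2(0.36) - 0.64*log2(0.64)
= 0.9427
H(post) = -0.87*log2(0.87) - 0.13*log2(0.13)
= 0.5574
IG = 0.9427 - 0.5574 = 0.3852

0.3852


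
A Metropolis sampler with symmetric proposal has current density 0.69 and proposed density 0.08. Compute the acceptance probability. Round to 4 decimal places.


For symmetric proposals, acceptance = min(1, pi(x*)/pi(x))
= min(1, 0.08/0.69)
= min(1, 0.1159) = 0.1159

0.1159


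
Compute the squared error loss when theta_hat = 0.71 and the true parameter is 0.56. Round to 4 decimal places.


L = (theta_hat - theta_true)^2
= (0.71 - 0.56)^2
= 0.15^2 = 0.0225

0.0225


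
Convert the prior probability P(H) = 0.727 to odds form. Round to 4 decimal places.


P(not H) = 1 - 0.727 = 0.273
Odds = 0.727 / 0.273 = 2.663

2.663


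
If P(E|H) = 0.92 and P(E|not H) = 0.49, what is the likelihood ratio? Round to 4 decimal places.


Likelihood ratio = P(E|H) / P(E|not H)
= 0.92 / 0.49
= 1.8776

1.8776


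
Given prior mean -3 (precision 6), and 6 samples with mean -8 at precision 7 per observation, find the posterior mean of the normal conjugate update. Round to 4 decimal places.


The posterior mean is a precision-weighted average of prior and data.
Post. prec. = 6 + 42 = 48
Post. mean = (-18 + -336)/48 = -354/48 = -7.375

-7.375


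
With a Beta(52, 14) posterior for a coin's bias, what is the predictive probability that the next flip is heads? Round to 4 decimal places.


The predictive probability equals the posterior mean.
P(next = heads) = alpha / (alpha + beta)
= 52 / 66 = 0.7879

0.7879


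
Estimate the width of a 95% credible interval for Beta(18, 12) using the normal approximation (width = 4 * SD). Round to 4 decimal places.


For Beta(a,b): Var = ab/((a+b)^2(a+b+1))
Var = 0.0077, SD = 0.088
Approximate 95% CI width = 4 * 0.088 = 0.352

0.352


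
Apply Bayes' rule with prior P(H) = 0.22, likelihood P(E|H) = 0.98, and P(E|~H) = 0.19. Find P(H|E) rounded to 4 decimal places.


Step 1: Compute marginal P(E) = P(E|H)P(H) + P(E|~H)P(~H)
= 0.98*0.22 + 0.19*0.78 = 0.3638
Step 2: P(H|E) = P(E|H)P(H)/P(E) = 0.2156/0.3638
= 0.5926

0.5926


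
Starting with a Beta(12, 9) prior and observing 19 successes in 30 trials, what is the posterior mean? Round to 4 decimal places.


Posterior parameters: alpha = 12 + 19 = 31
beta = 9 + 11 = 20
Posterior mean = alpha / (alpha + beta) = 31 / 51
= 0.6078

0.6078


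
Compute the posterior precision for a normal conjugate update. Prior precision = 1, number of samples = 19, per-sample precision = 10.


tau_post = tau_0 + n * tau
= 1 + 19 * 10 = 191

191


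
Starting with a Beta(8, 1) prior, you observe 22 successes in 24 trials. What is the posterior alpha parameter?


For a Beta-Binomial conjugate model:
Posterior alpha = prior alpha + number of successes
= 8 + 22 = 30

30


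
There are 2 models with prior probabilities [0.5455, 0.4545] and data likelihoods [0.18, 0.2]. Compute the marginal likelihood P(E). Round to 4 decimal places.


P(E) = sum over models of P(M_i) * P(E|M_i)
= 0.5455*0.18 + 0.4545*0.2
= 0.1891

0.1891


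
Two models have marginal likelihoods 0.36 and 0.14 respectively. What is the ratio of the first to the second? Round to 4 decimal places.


Evidence ratio = 0.36 / 0.14
= 2.5714

2.5714


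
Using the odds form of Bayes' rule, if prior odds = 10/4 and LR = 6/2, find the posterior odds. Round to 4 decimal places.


Bayes' rule in odds form: posterior odds = prior odds * LR
= (10 * 6) / (4 * 2)
= 60/8 = 7.5

7.5


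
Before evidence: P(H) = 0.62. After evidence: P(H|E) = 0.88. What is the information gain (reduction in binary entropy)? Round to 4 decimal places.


Prior entropy = 0.958
Posterior entropy = 0.5294
Information gain = 0.958 - 0.5294 = 0.4287

0.4287


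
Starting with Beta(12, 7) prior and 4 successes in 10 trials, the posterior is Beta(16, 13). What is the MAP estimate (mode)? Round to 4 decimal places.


The mode of Beta(a, b) when a > 1 and b > 1 is (a-1)/(a+b-2)
= (16 - 1) / (16 + 13 - 2)
= 15 / 27
= 0.5556

0.5556


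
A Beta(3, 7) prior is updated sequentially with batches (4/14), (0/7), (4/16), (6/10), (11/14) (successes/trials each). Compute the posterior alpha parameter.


Sequential conjugate updating is equivalent to a single batch update.
Total successes across all batches = 25
alpha_posterior = alpha_prior + total_successes = 3 + 25
= 28

28


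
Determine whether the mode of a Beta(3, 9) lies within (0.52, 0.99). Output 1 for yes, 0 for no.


First find the mode: (a-1)/(a+b-2) = 0.2
Is 0.2 in (0.52, 0.99)? 0

0


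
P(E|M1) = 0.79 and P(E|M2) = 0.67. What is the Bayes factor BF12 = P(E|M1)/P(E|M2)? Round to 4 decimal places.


Bayes factor BF12 = P(E|M1) / P(E|M2)
= 0.79 / 0.67
= 1.1791

1.1791


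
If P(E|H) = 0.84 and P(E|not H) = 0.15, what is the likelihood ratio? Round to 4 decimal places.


Likelihood ratio = P(E|H) / P(E|not H)
= 0.84 / 0.15
= 5.6

5.6


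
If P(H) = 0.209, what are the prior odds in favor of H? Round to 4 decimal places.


Prior odds = P(H) / (1 - P(H))
= 0.209 / 0.791
= 0.2642

0.2642


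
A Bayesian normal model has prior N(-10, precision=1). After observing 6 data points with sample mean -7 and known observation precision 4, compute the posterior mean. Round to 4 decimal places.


Posterior mean = (prior_precision * prior_mean + n * data_precision * data_mean) / (prior_precision + n * data_precision)
Numerator = 1*-10 + 6*4*-7 = -178
Denominator = 1 + 6*4 = 25
Posterior mean = -7.12

-7.12


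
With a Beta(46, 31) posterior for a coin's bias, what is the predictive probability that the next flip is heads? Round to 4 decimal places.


The predictive probability equals the posterior mean.
P(next = heads) = alpha / (alpha + beta)
= 46 / 77 = 0.5974

0.5974


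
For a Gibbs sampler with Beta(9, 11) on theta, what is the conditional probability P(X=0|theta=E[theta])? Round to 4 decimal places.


E[theta] = 9/(9+11) = 0.45
P(X=0|theta) = 1 - theta = 0.55

0.55


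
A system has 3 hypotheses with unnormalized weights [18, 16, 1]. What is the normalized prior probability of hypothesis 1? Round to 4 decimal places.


The normalized prior is the weight divided by the total.
Total weight = 35
P(H1) = 18 / 35 = 0.5143

0.5143


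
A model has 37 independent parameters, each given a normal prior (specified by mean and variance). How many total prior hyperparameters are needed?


Each normal prior needs 2 hyperparameters (mean and variance).
Total = 2 * 37 = 74

74


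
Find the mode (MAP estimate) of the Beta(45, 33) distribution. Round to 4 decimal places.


For Beta(a,b) with a,b > 1:
Mode = (a-1)/(a+b-2) = (45-1)/(78-2)
= 44/76 = 0.5789

0.5789


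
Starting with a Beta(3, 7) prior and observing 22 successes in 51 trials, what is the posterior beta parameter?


Posterior beta = prior beta + failures
Failures = 51 - 22 = 29
beta_post = 7 + 29 = 36

36


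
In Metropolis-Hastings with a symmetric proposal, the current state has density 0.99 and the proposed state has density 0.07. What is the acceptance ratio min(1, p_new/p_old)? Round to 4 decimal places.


Ratio = p_new / p_old = 0.07 / 0.99 = 0.0707
Acceptance = min(1, 0.0707) = 0.0707

0.0707


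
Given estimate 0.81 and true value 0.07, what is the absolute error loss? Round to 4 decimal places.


Absolute error = |estimate - true|
= |0.74| = 0.74

0.74


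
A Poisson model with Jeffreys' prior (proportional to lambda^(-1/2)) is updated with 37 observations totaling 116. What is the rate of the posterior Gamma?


Posterior = Gamma(0.5 + S, n)
= Gamma(0.5 + 116, 37)
Posterior rate = 0 + n = 37

37.0


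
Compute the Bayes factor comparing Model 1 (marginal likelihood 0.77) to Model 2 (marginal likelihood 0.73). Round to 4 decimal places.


BF12 = marginal likelihood of M1 / marginal likelihood of M2
= 0.77/0.73
= 1.0548

1.0548


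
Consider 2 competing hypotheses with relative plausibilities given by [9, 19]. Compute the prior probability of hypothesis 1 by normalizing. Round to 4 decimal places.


Sum of weights = 9 + 19 = 28
Normalized prior for H1 = 9 / 28
= 0.3214

0.3214


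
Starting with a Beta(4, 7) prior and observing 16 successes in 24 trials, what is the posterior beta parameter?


Posterior beta = prior beta + failures
Failures = 24 - 16 = 8
beta_post = 7 + 8 = 15

15


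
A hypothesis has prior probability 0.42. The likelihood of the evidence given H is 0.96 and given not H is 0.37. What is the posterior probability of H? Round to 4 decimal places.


Using Bayes' theorem:
P(E) = 0.42 * 0.96 + 0.58 * 0.37
P(E) = 0.6178
P(H|E) = (0.42 * 0.96) / 0.6178 = 0.6526

0.6526


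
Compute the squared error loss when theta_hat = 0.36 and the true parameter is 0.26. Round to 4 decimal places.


L = (theta_hat - theta_true)^2
= (0.36 - 0.26)^2
= 0.1^2 = 0.01

0.01


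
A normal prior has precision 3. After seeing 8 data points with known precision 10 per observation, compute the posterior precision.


In the conjugate normal model, precisions add:
tau_posterior = tau_prior + n * tau_data
= 3 + 8*10 = 83

83


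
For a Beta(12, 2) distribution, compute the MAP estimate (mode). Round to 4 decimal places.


MAP = mode = (a-1)/(a+b-2)
= (12-1)/(12+2-2)
= 11/12 = 0.9167

0.9167


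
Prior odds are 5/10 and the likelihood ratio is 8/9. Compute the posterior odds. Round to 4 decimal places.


Posterior odds = prior odds * likelihood ratio
= (5/10) * (8/9)
= 40 / 90
= 0.4444

0.4444


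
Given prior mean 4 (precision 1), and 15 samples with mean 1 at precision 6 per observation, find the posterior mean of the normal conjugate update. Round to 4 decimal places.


The posterior mean is a precision-weighted average of prior and data.
Post. prec. = 1 + 90 = 91
Post. mean = (4 + 90)/91 = 94/91 = 1.033

1.033


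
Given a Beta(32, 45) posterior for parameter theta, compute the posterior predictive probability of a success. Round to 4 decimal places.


For a Beta-Bernoulli model, the predictive probability is the mean:
P(success) = 32/(32+45) = 32/77 = 0.4156

0.4156


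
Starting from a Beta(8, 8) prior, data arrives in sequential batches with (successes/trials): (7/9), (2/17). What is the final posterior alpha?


In sequential Bayesian updating, we sum all successes.
Total successes = 9
Final alpha = 8 + 9 = 17

17


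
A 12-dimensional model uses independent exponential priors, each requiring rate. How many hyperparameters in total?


Per parameter: 1 (rate).
Total = 12 * 1 = 12

12


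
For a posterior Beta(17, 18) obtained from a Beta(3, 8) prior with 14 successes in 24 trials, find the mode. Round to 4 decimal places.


Mode = (alpha - 1) / (alpha + beta - 2)
= 16 / 33
= 0.4848

0.4848


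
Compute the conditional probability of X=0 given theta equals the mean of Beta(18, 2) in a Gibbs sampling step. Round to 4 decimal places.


Mean of Beta(18, 2) = 0.9
P(X=0 | theta=0.9) = 0.1

0.1


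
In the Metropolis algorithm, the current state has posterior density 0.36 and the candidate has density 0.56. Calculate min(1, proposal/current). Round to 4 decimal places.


Ratio = 0.56/0.36 = 1.5556
Acceptance probability = min(1, 1.5556)
= 1.0

1.0


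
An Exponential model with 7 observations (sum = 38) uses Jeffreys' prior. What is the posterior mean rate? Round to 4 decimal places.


Posterior Gamma(7, 38)
E[lambda] = 7/38 = 0.1842

0.1842


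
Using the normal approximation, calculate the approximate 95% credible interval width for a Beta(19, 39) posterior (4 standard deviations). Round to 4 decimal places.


Var(Beta) = 19*39/(58^2 * 59) = 0.0037
SD = 0.0611
Width ~ 4*SD = 0.2444

0.2444


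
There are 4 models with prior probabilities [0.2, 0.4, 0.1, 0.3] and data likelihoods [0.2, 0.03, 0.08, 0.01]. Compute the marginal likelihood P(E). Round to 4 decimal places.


P(E) = sum over models of P(M_i) * P(E|M_i)
= 0.2*0.2 + 0.4*0.03 + 0.1*0.08 + 0.3*0.01
= 0.063

0.063


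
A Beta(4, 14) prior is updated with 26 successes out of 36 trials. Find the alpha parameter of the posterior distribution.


In the Beta-Binomial conjugate update:
alpha_post = alpha_prior + successes
= 4 + 26
= 30

30


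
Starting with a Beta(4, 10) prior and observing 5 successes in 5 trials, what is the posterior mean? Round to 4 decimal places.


Posterior parameters: alpha = 4 + 5 = 9
beta = 10 + 0 = 10
Posterior mean = alpha / (alpha + beta) = 9 / 19
= 0.4737

0.4737


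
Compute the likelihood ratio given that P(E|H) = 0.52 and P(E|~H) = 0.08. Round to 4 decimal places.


LR = P(E|H) / P(E|~H)
= 0.52 / 0.08 = 6.5

6.5


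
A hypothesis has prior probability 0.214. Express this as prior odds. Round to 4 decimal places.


Odds = P(H) / P(not H) = 0.214 / 0.786
= 0.2723

0.2723


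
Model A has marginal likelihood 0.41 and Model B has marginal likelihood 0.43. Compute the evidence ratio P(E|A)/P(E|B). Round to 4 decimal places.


Evidence ratio = P(E|A) / P(E|B)
= 0.41 / 0.43
= 0.9535

0.9535


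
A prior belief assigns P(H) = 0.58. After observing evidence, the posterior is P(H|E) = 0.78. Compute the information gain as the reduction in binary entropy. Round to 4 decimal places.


H(prior) = -0.58*log2(0.58) - 0.42*log2(0.42)
= 0.9815
H(post) = -0.78*log2(0.78) - 0.22*log2(0.22)
= 0.7602
IG = 0.9815 - 0.7602 = 0.2213

0.2213


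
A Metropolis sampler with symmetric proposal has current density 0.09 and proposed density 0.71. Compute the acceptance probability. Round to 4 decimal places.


For symmetric proposals, acceptance = min(1, pi(x*)/pi(x))
= min(1, 0.71/0.09)
= min(1, 7.8889) = 1.0

1.0


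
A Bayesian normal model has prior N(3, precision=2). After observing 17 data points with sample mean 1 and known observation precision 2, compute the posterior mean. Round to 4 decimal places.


Posterior mean = (prior_precision * prior_mean + n * data_precision * data_mean) / (prior_precision + n * data_precision)
Numerator = 2*3 + 17*2*1 = 40
Denominator = 2 + 17*2 = 36
Posterior mean = 1.1111

1.1111


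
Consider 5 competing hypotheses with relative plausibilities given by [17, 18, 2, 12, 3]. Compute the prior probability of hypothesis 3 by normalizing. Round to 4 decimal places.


Sum of weights = 17 + 18 + 2 + 12 + 3 = 52
Normalized prior for H3 = 2 / 52
= 0.0385

0.0385


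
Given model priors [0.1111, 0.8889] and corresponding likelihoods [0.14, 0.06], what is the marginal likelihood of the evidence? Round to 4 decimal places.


P(E) = sum_i P(M_i) P(E|M_i)
= 0.0156 + 0.0533
= 0.0689

0.0689


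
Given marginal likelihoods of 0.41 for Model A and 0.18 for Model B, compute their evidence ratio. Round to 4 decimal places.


Ratio = ML(A) / ML(B) = 0.41/0.18
= 2.2778

2.2778


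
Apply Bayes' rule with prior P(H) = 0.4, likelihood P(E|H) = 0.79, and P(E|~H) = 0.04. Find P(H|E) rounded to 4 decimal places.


Step 1: Compute marginal P(E) = P(E|H)P(H) + P(E|~H)P(~H)
= 0.79*0.4 + 0.04*0.6 = 0.34
Step 2: P(H|E) = P(E|H)P(H)/P(E) = 0.316/0.34
= 0.9294

0.9294


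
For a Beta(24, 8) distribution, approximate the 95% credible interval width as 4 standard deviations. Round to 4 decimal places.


Variance of Beta(a,b) = ab / ((a+b)^2 * (a+b+1))
= 24*8 / ((32)^2 * 33)
= 0.0057
SD = sqrt(0.0057) = 0.0754
Width = 4 * SD = 0.3015

0.3015


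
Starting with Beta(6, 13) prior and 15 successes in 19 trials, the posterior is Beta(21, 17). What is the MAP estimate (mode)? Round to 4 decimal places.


The mode of Beta(a, b) when a > 1 and b > 1 is (a-1)/(a+b-2)
= (21 - 1) / (21 + 17 - 2)
= 20 / 36
= 0.5556

0.5556


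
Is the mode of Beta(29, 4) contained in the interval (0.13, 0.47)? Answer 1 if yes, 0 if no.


Mode = (a-1)/(a+b-2) = 28/31 = 0.9032
Interval: (0.13, 0.47)
Contains mode? 0

0


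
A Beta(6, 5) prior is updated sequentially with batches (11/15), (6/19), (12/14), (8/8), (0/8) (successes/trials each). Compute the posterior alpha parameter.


Sequential conjugate updating is equivalent to a single batch update.
Total successes across all batches = 37
alpha_posterior = alpha_prior + total_successes = 6 + 37
= 43

43


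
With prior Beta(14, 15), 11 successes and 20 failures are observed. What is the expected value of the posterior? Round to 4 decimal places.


Posterior = Beta(25, 35)
E[theta] = alpha/(alpha+beta)
= 25/60 = 0.4167

0.4167


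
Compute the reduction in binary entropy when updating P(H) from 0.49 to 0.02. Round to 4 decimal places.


H_before = -p*log2(p) - (1-p)*log2(1-p) for p=0.49: 0.9997
H_after for p=0.02: 0.1414
Reduction = 0.9997 - 0.1414 = 0.8583

0.8583


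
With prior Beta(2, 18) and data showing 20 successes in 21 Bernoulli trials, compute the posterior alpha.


Conjugate update: alpha_posterior = alpha_prior + k
= 2 + 20 = 22

22


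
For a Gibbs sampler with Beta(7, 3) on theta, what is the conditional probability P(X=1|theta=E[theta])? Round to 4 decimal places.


E[theta] = 7/(7+3) = 0.7
P(X=1|theta) = theta = 0.7

0.7


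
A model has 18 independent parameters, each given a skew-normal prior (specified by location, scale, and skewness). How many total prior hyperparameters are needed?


Each skew-normal prior needs 3 hyperparameters (location, scale, and skewness).
Total = 3 * 18 = 54

54


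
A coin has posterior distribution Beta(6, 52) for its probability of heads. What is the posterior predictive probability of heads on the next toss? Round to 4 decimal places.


Posterior predictive = E[theta] = alpha/(alpha+beta)
= 6/58
= 0.1034

0.1034


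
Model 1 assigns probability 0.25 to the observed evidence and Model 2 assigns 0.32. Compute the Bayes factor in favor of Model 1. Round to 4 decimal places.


BF = P(data|M1) / P(data|M2)
= 0.25 / 0.32 = 0.7812

0.7812


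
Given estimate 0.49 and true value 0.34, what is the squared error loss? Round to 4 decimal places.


Squared error = (estimate - true)^2
Difference = 0.15
Loss = 0.15^2 = 0.0225

0.0225


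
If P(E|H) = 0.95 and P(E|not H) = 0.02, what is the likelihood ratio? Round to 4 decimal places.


Likelihood ratio = P(E|H) / P(E|not H)
= 0.95 / 0.02
= 47.5

47.5


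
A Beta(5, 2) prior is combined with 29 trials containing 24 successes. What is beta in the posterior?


In conjugate updating:
beta_posterior = beta_prior + (n - k)
= 2 + (29 - 24)
= 2 + 5 = 7

7


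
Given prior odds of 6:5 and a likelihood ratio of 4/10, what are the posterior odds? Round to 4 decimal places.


Posterior odds = prior odds * LR
Prior odds = 6/5 = 1.2
LR = 4/10 = 0.4
Posterior odds = 1.2 * 0.4 = 0.48

0.48


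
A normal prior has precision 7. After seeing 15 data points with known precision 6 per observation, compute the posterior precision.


In the conjugate normal model, precisions add:
tau_posterior = tau_prior + n * tau_data
= 7 + 15*6 = 97

97


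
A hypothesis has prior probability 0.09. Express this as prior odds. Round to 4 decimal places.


Odds = P(H) / P(not H) = 0.09 / 0.91
= 0.0989

0.0989


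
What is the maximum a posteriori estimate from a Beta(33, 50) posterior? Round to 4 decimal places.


The MAP estimate equals the mode of the distribution.
Mode of Beta(a,b) = (a-1)/(a+b-2)
= 32/81
= 0.3951

0.3951


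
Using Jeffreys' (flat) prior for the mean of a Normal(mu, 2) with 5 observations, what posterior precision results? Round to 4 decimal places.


Flat prior means prior precision is 0.
Posterior precision = n / sigma^2 = 5/2 = 2.5

2.5


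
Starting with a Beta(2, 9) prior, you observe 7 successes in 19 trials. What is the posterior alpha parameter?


For a Beta-Binomial conjugate model:
Posterior alpha = prior alpha + number of successes
= 2 + 7 = 9

9


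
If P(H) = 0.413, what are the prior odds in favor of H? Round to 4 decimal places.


Prior odds = P(H) / (1 - P(H))
= 0.413 / 0.587
= 0.7036

0.7036


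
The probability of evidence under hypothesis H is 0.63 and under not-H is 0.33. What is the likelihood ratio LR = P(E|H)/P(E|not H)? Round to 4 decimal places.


LR = 0.63 / 0.33
= 1.9091

1.9091


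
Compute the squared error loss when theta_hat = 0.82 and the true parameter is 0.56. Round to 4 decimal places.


L = (theta_hat - theta_true)^2
= (0.82 - 0.56)^2
= 0.26^2 = 0.0676

0.0676


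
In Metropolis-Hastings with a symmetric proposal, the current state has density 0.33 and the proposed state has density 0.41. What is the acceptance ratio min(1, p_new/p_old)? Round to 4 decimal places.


Ratio = p_new / p_old = 0.41 / 0.33 = 1.2424
Acceptance = min(1, 1.2424) = 1.0

1.0


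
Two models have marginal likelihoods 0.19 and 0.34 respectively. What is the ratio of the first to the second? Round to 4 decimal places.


Evidence ratio = 0.19 / 0.34
= 0.5588

0.5588


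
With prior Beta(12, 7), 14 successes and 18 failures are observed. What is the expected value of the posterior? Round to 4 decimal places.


Posterior = Beta(26, 25)
E[theta] = alpha/(alpha+beta)
= 26/51 = 0.5098

0.5098


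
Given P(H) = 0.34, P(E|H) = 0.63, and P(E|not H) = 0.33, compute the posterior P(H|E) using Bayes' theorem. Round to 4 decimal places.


By Bayes' theorem: P(H|E) = P(E|H)*P(H) / P(E)
P(E) = P(E|H)*P(H) + P(E|not H)*P(not H)
P(E) = 0.63*0.34 + 0.33*0.66 = 0.432
P(H|E) = 0.63*0.34 / 0.432 = 0.4958

0.4958


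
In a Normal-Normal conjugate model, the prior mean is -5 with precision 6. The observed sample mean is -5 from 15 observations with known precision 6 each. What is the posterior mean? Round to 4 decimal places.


Posterior precision = tau0 + n*tau = 6 + 15*6 = 96
Posterior mean = (tau0*mu0 + n*tau*xbar) / posterior_precision
= (6*-5 + 15*6*-5) / 96
= -480 / 96 = -5.0

-5.0


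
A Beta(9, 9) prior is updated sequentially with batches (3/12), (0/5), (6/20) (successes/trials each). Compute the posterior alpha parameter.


Sequential conjugate updating is equivalent to a single batch update.
Total successes across all batches = 9
alpha_posterior = alpha_prior + total_successes = 9 + 9
= 18

18


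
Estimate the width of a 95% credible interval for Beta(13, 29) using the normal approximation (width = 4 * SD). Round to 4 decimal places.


For Beta(a,b): Var = ab/((a+b)^2(a+b+1))
Var = 0.005, SD = 0.0705
Approximate 95% CI width = 4 * 0.0705 = 0.282

0.282


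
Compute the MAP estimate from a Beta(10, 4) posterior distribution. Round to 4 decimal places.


MAP = mode of Beta distribution
= (alpha - 1)/(alpha + beta - 2)
= (10-1)/(10+4-2)
= 9/12 = 0.75

0.75


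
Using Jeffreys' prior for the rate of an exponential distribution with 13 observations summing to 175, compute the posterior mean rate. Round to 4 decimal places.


Jeffreys' prior leads to posterior Gamma(13, 175).
Mean = 13/175 = 0.0743

0.0743


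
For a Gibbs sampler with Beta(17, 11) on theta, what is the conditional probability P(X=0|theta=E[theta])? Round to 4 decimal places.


E[theta] = 17/(17+11) = 0.6071
P(X=0|theta) = 1 - theta = 0.3929

0.3929


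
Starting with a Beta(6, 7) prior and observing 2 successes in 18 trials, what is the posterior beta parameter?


Posterior beta = prior beta + failures
Failures = 18 - 2 = 16
beta_post = 7 + 16 = 23

23


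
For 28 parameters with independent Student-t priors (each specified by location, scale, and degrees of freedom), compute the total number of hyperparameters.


A Student-t prior has 3 hyperparameters per parameter.
Total = 28 * 3 = 84

84


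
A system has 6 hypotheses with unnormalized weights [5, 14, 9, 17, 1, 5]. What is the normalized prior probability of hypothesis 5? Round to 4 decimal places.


The normalized prior is the weight divided by the total.
Total weight = 51
P(H5) = 1 / 51 = 0.0196

0.0196


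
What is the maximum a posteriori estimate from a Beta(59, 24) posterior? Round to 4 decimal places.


The MAP estimate equals the mode of the distribution.
Mode of Beta(a,b) = (a-1)/(a+b-2)
= 58/81
= 0.716

0.716


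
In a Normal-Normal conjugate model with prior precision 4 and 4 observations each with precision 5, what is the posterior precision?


Posterior precision = prior precision + n * observation precision
= 4 + 4 * 5
= 4 + 20 = 24

24


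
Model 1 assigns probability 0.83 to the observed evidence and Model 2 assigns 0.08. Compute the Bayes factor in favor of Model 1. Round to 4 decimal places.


BF = P(data|M1) / P(data|M2)
= 0.83 / 0.08 = 10.375

10.375


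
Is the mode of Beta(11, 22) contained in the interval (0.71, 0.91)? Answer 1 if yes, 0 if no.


Mode = (a-1)/(a+b-2) = 10/31 = 0.3226
Interval: (0.71, 0.91)
Contains mode? 0

0


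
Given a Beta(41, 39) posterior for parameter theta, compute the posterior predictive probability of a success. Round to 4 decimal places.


For a Beta-Bernoulli model, the predictive probability is the mean:
P(success) = 41/(41+39) = 41/80 = 0.5125

0.5125


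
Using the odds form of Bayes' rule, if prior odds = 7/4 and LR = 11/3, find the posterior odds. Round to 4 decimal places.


Bayes' rule in odds form: posterior odds = prior odds * LR
= (7 * 11) / (4 * 3)
= 77/12 = 6.4167

6.4167


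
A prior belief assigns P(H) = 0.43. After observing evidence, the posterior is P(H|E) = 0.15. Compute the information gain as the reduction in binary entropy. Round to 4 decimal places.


H(prior) = -0.43*log2(0.43) - 0.57*log2(0.57)
= 0.9858
H(post) = -0.15*log2(0.15) - 0.85*log2(0.85)
= 0.6098
IG = 0.9858 - 0.6098 = 0.376

0.376


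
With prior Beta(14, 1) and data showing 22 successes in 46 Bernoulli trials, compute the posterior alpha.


Conjugate update: alpha_posterior = alpha_prior + k
= 14 + 22 = 36

36


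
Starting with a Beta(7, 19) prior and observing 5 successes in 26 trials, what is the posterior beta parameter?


Posterior beta = prior beta + failures
Failures = 26 - 5 = 21
beta_post = 19 + 21 = 40

40


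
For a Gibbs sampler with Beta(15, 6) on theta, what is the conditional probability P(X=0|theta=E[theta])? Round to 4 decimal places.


E[theta] = 15/(15+6) = 0.7143
P(X=0|theta) = 1 - theta = 0.2857

0.2857


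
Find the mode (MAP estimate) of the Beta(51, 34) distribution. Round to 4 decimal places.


For Beta(a,b) with a,b > 1:
Mode = (a-1)/(a+b-2) = (51-1)/(85-2)
= 50/83 = 0.6024

0.6024


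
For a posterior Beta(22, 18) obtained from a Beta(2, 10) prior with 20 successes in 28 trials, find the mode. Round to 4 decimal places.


Mode = (alpha - 1) / (alpha + beta - 2)
= 21 / 38
= 0.5526

0.5526


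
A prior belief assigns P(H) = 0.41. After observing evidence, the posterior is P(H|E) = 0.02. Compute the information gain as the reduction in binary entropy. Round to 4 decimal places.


H(prior) = -0.41*log2(0.41) - 0.59*log2(0.59)
= 0.9765
H(post) = -0.02*log2(0.02) - 0.98*log2(0.98)
= 0.1414
IG = 0.9765 - 0.1414 = 0.8351

0.8351


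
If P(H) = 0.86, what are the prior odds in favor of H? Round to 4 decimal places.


Prior odds = P(H) / (1 - P(H))
= 0.86 / 0.14
= 6.1429

6.1429


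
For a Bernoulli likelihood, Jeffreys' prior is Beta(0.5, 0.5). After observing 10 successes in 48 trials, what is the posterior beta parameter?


Jeffreys' prior for Bernoulli is Beta(0.5, 0.5).
Posterior is Beta(0.5 + k, 0.5 + n - k).
Posterior beta = 0.5 + (n - k) = 0.5 + 38 = 38.5

38.5


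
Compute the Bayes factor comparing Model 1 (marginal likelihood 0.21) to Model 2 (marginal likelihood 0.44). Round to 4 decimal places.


BF12 = marginal likelihood of M1 / marginal likelihood of M2
= 0.21/0.44
= 0.4773

0.4773


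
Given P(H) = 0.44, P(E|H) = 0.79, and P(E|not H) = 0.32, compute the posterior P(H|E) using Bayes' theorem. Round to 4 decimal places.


By Bayes' theorem: P(H|E) = P(E|H)*P(H) / P(E)
P(E) = P(E|H)*P(H) + P(E|not H)*P(not H)
P(E) = 0.79*0.44 + 0.32*0.56 = 0.5268
P(H|E) = 0.79*0.44 / 0.5268 = 0.6598

0.6598


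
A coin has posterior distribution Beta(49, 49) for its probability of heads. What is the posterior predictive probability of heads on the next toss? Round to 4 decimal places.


Posterior predictive = E[theta] = alpha/(alpha+beta)
= 49/98
= 0.5

0.5


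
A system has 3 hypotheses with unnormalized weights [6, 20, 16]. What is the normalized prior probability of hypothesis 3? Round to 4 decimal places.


The normalized prior is the weight divided by the total.
Total weight = 42
P(H3) = 16 / 42 = 0.381

0.381


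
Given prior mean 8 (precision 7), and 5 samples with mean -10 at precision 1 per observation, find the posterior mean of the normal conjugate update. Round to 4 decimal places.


The posterior mean is a precision-weighted average of prior and data.
Post. prec. = 7 + 5 = 12
Post. mean = (56 + -50)/12 = 6/12 = 0.5

0.5


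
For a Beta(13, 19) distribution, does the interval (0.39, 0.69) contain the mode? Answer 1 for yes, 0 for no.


Mode of Beta(a,b) = (a-1)/(a+b-2)
= (13-1)/(13+19-2) = 0.4
Check: 0.39 <= 0.4 <= 0.69?
Result: 1

1


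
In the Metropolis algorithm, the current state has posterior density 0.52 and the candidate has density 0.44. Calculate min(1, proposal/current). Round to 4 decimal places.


Ratio = 0.44/0.52 = 0.8462
Acceptance probability = min(1, 0.8462)
= 0.8462

0.8462


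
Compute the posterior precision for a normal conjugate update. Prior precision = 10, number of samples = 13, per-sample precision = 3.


tau_post = tau_0 + n * tau
= 10 + 13 * 3 = 49

49


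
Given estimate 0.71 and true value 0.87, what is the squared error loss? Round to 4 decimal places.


Squared error = (estimate - true)^2
Difference = -0.16
Loss = -0.16^2 = 0.0256

0.0256


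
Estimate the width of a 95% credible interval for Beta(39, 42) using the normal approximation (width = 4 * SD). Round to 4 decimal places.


For Beta(a,b): Var = ab/((a+b)^2(a+b+1))
Var = 0.003, SD = 0.0552
Approximate 95% CI width = 4 * 0.0552 = 0.2207

0.2207


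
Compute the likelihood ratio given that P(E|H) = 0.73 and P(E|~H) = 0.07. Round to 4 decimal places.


LR = P(E|H) / P(E|~H)
= 0.73 / 0.07 = 10.4286

10.4286


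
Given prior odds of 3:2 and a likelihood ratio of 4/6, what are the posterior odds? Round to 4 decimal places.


Posterior odds = prior odds * LR
Prior odds = 3/2 = 1.5
LR = 4/6 = 0.6667
Posterior odds = 1.5 * 0.6667 = 1.0

1.0


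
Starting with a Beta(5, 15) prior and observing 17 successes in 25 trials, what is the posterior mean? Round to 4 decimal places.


Posterior parameters: alpha = 5 + 17 = 22
beta = 15 + 8 = 23
Posterior mean = alpha / (alpha + beta) = 22 / 45
= 0.4889

0.4889


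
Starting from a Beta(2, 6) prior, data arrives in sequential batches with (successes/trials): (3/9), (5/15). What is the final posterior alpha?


In sequential Bayesian updating, we sum all successes.
Total successes = 8
Final alpha = 2 + 8 = 10

10


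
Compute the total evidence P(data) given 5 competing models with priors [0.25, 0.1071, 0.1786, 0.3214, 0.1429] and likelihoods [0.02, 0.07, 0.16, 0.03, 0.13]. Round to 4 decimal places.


Marginal likelihood = sum P(model_i) * P(data|model_i)
Model 1: 0.25 * 0.02 = 0.005
Model 2: 0.1071 * 0.07 = 0.0075
Model 3: 0.1786 * 0.16 = 0.0286
Model 4: 0.3214 * 0.03 = 0.0096
Model 5: 0.1429 * 0.13 = 0.0186
Total = 0.0693

0.0693


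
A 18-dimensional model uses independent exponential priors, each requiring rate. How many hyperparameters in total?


Per parameter: 1 (rate).
Total = 18 * 1 = 18

18


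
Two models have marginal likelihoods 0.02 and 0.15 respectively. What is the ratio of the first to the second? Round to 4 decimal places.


Evidence ratio = 0.02 / 0.15
= 0.1333

0.1333


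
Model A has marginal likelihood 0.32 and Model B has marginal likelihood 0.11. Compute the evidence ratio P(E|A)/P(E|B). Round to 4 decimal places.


Evidence ratio = P(E|A) / P(E|B)
= 0.32 / 0.11
= 2.9091

2.9091


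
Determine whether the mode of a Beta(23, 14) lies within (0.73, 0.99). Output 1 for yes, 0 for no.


First find the mode: (a-1)/(a+b-2) = 0.6286
Is 0.6286 in (0.73, 0.99)? 0

0


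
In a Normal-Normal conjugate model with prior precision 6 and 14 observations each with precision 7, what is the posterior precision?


Posterior precision = prior precision + n * observation precision
= 6 + 14 * 7
= 6 + 98 = 104

104


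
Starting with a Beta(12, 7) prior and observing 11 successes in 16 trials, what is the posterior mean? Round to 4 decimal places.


Posterior parameters: alpha = 12 + 11 = 23
beta = 7 + 5 = 12
Posterior mean = alpha / (alpha + beta) = 23 / 35
= 0.6571

0.6571


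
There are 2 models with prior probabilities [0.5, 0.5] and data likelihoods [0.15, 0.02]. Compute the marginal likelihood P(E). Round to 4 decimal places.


P(E) = sum over models of P(M_i) * P(E|M_i)
= 0.5*0.15 + 0.5*0.02
= 0.085

0.085


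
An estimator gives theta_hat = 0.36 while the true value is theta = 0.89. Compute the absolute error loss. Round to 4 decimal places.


The absolute error loss is |theta_hat - theta|
= |0.36 - 0.89|
= 0.53

0.53


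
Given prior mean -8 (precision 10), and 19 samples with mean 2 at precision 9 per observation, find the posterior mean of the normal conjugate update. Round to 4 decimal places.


The posterior mean is a precision-weighted average of prior and data.
Post. prec. = 10 + 171 = 181
Post. mean = (-80 + 342)/181 = 262/181 = 1.4475

1.4475


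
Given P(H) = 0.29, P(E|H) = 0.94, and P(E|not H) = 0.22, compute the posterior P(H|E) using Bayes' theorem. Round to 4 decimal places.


By Bayes' theorem: P(H|E) = P(E|H)*P(H) / P(E)
P(E) = P(E|H)*P(H) + P(E|not H)*P(not H)
P(E) = 0.94*0.29 + 0.22*0.71 = 0.4288
P(H|E) = 0.94*0.29 / 0.4288 = 0.6357

0.6357


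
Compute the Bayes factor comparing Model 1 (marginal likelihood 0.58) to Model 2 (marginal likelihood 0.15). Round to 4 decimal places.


BF12 = marginal likelihood of M1 / marginal likelihood of M2
= 0.58/0.15
= 3.8667

3.8667


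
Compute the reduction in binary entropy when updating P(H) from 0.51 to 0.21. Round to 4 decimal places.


H_before = -p*log2(p) - (1-p)*log2(1-p) for p=0.51: 0.9997
H_after for p=0.21: 0.7415
Reduction = 0.9997 - 0.7415 = 0.2582

0.2582


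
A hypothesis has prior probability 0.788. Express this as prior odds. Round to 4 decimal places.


Odds = P(H) / P(not H) = 0.788 / 0.212
= 3.717

3.717


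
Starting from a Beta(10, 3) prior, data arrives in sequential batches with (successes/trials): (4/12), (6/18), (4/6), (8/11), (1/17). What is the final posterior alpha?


In sequential Bayesian updating, we sum all successes.
Total successes = 23
Final alpha = 10 + 23 = 33

33


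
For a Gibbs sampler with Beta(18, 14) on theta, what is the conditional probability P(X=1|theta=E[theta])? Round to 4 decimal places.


E[theta] = 18/(18+14) = 0.5625
P(X=1|theta) = theta = 0.5625

0.5625


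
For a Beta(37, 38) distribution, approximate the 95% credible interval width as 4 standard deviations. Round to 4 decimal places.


Variance of Beta(a,b) = ab / ((a+b)^2 * (a+b+1))
= 37*38 / ((75)^2 * 76)
= 0.0033
SD = sqrt(0.0033) = 0.0573
Width = 4 * SD = 0.2294

0.2294


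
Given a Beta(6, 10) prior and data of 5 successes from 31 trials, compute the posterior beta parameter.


Number of failures = 31 - 5 = 26
Posterior beta = 10 + 26 = 36

36


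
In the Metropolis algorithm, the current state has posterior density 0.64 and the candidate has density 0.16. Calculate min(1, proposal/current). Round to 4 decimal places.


Ratio = 0.16/0.64 = 0.25
Acceptance probability = min(1, 0.25)
= 0.25

0.25


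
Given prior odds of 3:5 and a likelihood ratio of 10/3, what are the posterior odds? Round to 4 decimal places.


Posterior odds = prior odds * LR
Prior odds = 3/5 = 0.6
LR = 10/3 = 3.3333
Posterior odds = 0.6 * 3.3333 = 2.0

2.0


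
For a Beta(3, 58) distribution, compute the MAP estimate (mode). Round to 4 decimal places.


MAP = mode = (a-1)/(a+b-2)
= (3-1)/(3+58-2)
= 2/59 = 0.0339

0.0339


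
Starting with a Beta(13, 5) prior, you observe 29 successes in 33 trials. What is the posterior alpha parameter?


For a Beta-Binomial conjugate model:
Posterior alpha = prior alpha + number of successes
= 13 + 29 = 42

42


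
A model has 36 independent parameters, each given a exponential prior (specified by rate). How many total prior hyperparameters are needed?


Each exponential prior needs 1 hyperparameter (rate).
Total = 1 * 36 = 36

36


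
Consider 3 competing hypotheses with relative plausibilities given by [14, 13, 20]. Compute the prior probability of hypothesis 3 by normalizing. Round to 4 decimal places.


Sum of weights = 14 + 13 + 20 = 47
Normalized prior for H3 = 20 / 47
= 0.4255

0.4255
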